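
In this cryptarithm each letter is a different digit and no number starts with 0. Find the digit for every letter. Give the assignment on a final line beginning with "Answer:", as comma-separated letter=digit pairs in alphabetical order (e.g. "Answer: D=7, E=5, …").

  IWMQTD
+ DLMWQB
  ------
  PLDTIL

Step 1. [col 1: D + B ≡ L (mod 10)] D=3 is one option consistent with column 1 (D + B ≡ L (mod 10), carry-in 0) — take it. So D=3.
Step 2. [col 1: D + B ≡ L (mod 10)] no forcing yet in column 1 (carry-in 0); L=0 is free and consistent — try it ⇒ L=0.
Step 3. [col 1: D + B ≡ L (mod 10)] in column 1 we have D+B≡L with carry-in 0; given D=3, L=0 and digits 0,3 already taken and all letters distinct, that pins B to 7, so B=7.
Step 4. [col 2: T + Q ≡ I (mod 10)] no forcing yet in column 2 (carry-in 1); Q=2 is free and consistent — try it. So Q=2.
Step 5. [col 2: T + Q ≡ I (mod 10)] column 2 (T + Q ≡ I (mod 10), carry-in 1) doesn't pin T yet; pick T=1 and continue, so T=1.
Step 6. [col 2: T + Q ≡ I (mod 10)] in column 2 we have T+Q≡I with carry-in 1; given T=1, Q=2 and digits 0,1,2,3,7 already taken and all letters distinct, that pins I to 4. So I=4.
Step 7. [col 3: Q + W ≡ T (mod 10)] from column 3 (Q=2, T=1, carry-in 0, digits 0,1,2,3,4,7 already taken and all letters distinct): W must equal 9, so W=9.
Step 8. [col 4: M + M ≡ D (mod 10)] column 4: given D=3, carry-in 1, and digits 0,1,2,3,4,7,9 already taken and all letters distinct, M+M≡D (mod 10) forces M=6, so M=6.
Step 9. [col 6: I + D ≡ P (mod 10)] column 6 reads I+D+carry(1)=P with I=4, D=3; with digits 0,1,2,3,4,6,7,9 already taken and all letters distinct, the only value for P is 8, so P=8.

Answer: B=7, D=3, I=4, L=0, M=6, P=8, Q=2, T=1, W=9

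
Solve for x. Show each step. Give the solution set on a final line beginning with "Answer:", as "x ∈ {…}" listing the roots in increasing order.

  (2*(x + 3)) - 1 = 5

Step 1. [(2*(x + 3)) - 1 = 5] -1 is outermost — add 1 both sides ⇒ sub: 2*(x + 3) = 6.
Step 2. [2*(x + 3) = 6] leading coefficient 2: divide by 2. So div: x + 3 = 3.
Step 3. [x + 3 = 3] subtract 3: x sits inside (… + 3) ⇒ sub: x = 0.

Answer: x ∈ {0}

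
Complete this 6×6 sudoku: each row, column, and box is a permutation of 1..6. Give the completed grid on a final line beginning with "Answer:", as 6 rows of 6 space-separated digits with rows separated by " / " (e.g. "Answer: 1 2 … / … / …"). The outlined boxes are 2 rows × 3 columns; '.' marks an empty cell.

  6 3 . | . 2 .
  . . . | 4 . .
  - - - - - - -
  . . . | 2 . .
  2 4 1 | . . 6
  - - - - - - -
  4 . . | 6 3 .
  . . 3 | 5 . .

Step 1. [r6c1∈{1}] r6c1's peers cover all but 1 ⇒ r6c1=1.
Step 2. [r2c1∈{5}] r2c1 is down to just 5, so r2c1=5.
Step 3. [r5c6∈{1,2}] 1 has one home in row 5: r5c6 ⇒ r5c6=1.
Step 4. [r3c5∈{1,4,5}] 1 has one home in row 3: r3c5 ⇒ r3c5=1.
Step 5. [r3c6∈{3,4,5}] row 3 places 4 nowhere but r3c6 ⇒ r3c6=4.
Step 6. [r2c3∈{2}] r2c3 is down to just 2, so r2c3=2.
Step 7. [r5c3∈{5}] r5c3 has the single candidate 5. So r5c3=5.
Step 8. [r6c2∈{2,6}] row 6 places 6 nowhere but r6c2 ⇒ r6c2=6.
Step 9. [r4c4∈{3}] r4c4 has the single candidate 3, so r4c4=3.
Step 10. [r2c5∈{6}] nothing but 6 survives at r2c5. So r2c5=6.
Step 11. [r6c5∈{4}] r6c5 has the single candidate 4, so r6c5=4.
Step 12. [r3c2∈{5}] nothing but 5 survives at r3c2. So r3c2=5.
Step 13. [r3c1∈{3}] only 3 remains possible at r3c1. So r3c1=3.
Step 14. [r6c6∈{2}] r6c6's peers cover all but 2. So r6c6=2.
Step 15. [r2c2∈{1}] r2c2 has the single candidate 1, so r2c2=1.
Step 16. [r1c4∈{1}] r1c4 has the single candidate 1 ⇒ r1c4=1.
Step 17. [r5c2∈{2}] r5c2 is down to just 2. So r5c2=2.
Step 18. [r3c3∈{6}] r3c3's peers cover all but 6. So r3c3=6.
Step 19. [r1c6∈{5}] only 5 remains possible at r1c6, so r1c6=5.
Step 20. [r2c6∈{3}] only 3 remains possible at r2c6, so r2c6=3.
Step 21. [r1c3∈{4}] r1c3 has the single candidate 4. So r1c3=4.
Step 22. [r4c5∈{5}] only 5 remains possible at r4c5. So r4c5=5.

Answer: 6 3 4 1 2 5 / 5 1 2 4 6 3 / 3 5 6 2 1 4 / 2 4 1 3 5 6 / 4 2 5 6 3 1 / 1 6 3 5 4 2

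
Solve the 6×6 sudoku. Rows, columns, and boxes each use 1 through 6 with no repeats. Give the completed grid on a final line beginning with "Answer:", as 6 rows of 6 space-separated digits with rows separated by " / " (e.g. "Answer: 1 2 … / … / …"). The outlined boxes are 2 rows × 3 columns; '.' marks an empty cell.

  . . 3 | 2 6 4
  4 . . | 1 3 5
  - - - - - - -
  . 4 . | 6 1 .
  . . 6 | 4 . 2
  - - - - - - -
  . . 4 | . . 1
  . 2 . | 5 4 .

Step 1. [r3c3∈{2,5}] col 3 places 5 nowhere but r3c3 ⇒ r3c3=5.
Step 2. [r5c4∈{3}] nothing but 3 survives at r5c4. So r5c4=3.
Step 3. [r6c1∈{1,3,6}] across row 6, 3 lands solely at r6c1, so r6c1=3.
Step 4. [r5c1∈{5,6}] 6 has one home in col 1: r5c1, so r5c1=6.
Step 5. [r4c1∈{1}] r4c1 has the single candidate 1. So r4c1=1.
Step 6. [r5c2∈{5}] r5c2's peers cover all but 5, so r5c2=5.
Step 7. [r6c3∈{1}] nothing but 1 survives at r6c3, so r6c3=1.
Step 8. [r1c2∈{1}] r1c2 is down to just 1 ⇒ r1c2=1.
Step 9. [r2c3∈{2}] only 2 remains possible at r2c3. So r2c3=2.
Step 10. [r4c2∈{3}] only 3 remains possible at r4c2, so r4c2=3.
Step 11. [r3c1∈{2}] only 2 remains possible at r3c1, so r3c1=2.
Step 12. [r5c5∈{2}] r5c5 has the single candidate 2, so r5c5=2.
Step 13. [r2c2∈{6}] nothing but 6 survives at r2c2. So r2c2=6.
Step 14. [r6c6∈{6}] nothing but 6 survives at r6c6. So r6c6=6.
Step 15. [r4c5∈{5}] only 5 remains possible at r4c5, so r4c5=5.
Step 16. [r1c1∈{5}] only 5 remains possible at r1c1, so r1c1=5.
Step 17. [r3c6∈{3}] nothing but 3 survives at r3c6, so r3c6=3.

Answer: 5 1 3 2 6 4 / 4 6 2 1 3 5 / 2 4 5 6 1 3 / 1 3 6 4 5 2 / 6 5 4 3 2 1 / 3 2 1 5 4 6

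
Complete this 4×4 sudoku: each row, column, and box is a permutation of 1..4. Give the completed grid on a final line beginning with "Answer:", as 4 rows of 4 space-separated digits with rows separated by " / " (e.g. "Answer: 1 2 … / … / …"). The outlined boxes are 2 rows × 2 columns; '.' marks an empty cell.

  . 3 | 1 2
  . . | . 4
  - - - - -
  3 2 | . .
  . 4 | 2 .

Step 1. [r4c1∈{1}] r4c1 has the single candidate 1, so r4c1=1.
Step 2. [r1c1∈{4}] r1c1 has the single candidate 4. So r1c1=4.
Step 3. [r2c1∈{2}] r2c1 has the single candidate 2, so r2c1=2.
Step 4. [r3c3∈{4}] r3c3's peers cover all but 4, so r3c3=4.
Step 5. [r3c4∈{1}] nothing but 1 survives at r3c4 ⇒ r3c4=1.
Step 6. [r4c4∈{3}] r4c4's peers cover all but 3 ⇒ r4c4=3.
Step 7. [r2c3∈{3}] r2c3 is down to just 3. So r2c3=3.
Step 8. [r2c2∈{1}] r2c2 is down to just 1 ⇒ r2c2=1.

Answer: 4 3 1 2 / 2 1 3 4 / 3 2 4 1 / 1 4 2 3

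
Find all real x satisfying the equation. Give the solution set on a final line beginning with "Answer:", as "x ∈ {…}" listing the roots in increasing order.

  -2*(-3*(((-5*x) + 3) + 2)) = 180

Step 1. [-2*(-3*(((-5*x) + 3) + 2)) = 180] leading coefficient -2: divide by -2. So div: -3*(((-5*x) + 3) + 2) = -90.
Step 2. [-3*(((-5*x) + 3) + 2) = -90] -3·(inner) — divide through by -3, so div: ((-5*x) + 3) + 2 = 30.
Step 3. [((-5*x) + 3) + 2 = 30] peel the +2: subtract 2 from each side. So sub: (-5*x) + 3 = 28.
Step 4. [(-5*x) + 3 = 28] +3 is outermost — subtract 3 both sides, so sub: -5*x = 25.
Step 5. [-5*x = 25] divide by the outer -5, so div: x = -5.

Answer: x ∈ {-5}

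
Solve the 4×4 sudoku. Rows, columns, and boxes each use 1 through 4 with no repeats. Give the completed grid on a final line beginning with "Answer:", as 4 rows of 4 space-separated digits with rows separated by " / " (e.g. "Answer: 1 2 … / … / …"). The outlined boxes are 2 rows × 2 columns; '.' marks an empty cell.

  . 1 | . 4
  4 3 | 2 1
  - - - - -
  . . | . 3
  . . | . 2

Step 1. [r3c2∈{2,4}] col 2 places 2 nowhere but r3c2 ⇒ r3c2=2.
Step 2. [r3c1∈{1}] r3c1's peers cover all but 1. So r3c1=1.
Step 3. [r4c2∈{4}] only 4 remains possible at r4c2. So r4c2=4.
Step 4. [r3c3∈{4}] r3c3's peers cover all but 4, so r3c3=4.
Step 5. [r1c3∈{3}] nothing but 3 survives at r1c3. So r1c3=3.
Step 6. [r4c3∈{1}] r4c3 is down to just 1 ⇒ r4c3=1.
Step 7. [r4c1∈{3}] r4c1 is down to just 3 ⇒ r4c1=3.
Step 8. [r1c1∈{2}] r1c1's peers cover all but 2, so r1c1=2.

Answer: 2 1 3 4 / 4 3 2 1 / 1 2 4 3 / 3 4 1 2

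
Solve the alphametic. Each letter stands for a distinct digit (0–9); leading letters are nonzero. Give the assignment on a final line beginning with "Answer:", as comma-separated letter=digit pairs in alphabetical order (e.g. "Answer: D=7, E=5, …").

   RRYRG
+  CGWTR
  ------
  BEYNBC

Step 1. [col 1: G + R ≡ C (mod 10)] several values work for G in column 1 (G + R ≡ C (mod 10), carry-in 0); try G=7. So G=7.
Step 2. [col 1: G + R ≡ C (mod 10)] column 1 (G + R ≡ C (mod 10), carry-in 0) doesn't pin R yet; pick R=8 and continue, so R=8.
Step 3. [B] B is the leading digit of a 6-digit sum of two 5-digit numbers; the final carry is exactly 1. So B=1.
Step 4. [col 1: G + R ≡ C (mod 10)] column 1: given G=7, R=8, carry-in 0, and digits 1,7,8 already taken and all letters distinct, G+R≡C (mod 10) forces C=5, so C=5.
Step 5. [col 2: R + T ≡ B (mod 10)] column 2: given R=8, B=1, carry-in 1, and digits 1,5,7,8 already taken and all letters distinct, R+T≡B (mod 10) forces T=2 ⇒ T=2.
Step 6. [col 3: Y + W ≡ N (mod 10)] W=3 is one option consistent with column 3 (Y + W ≡ N (mod 10), carry-in 1) — take it ⇒ W=3.
Step 7. [col 3: Y + W ≡ N (mod 10)] several values work for N in column 3 (Y + W ≡ N (mod 10), carry-in 1); try N=0. So N=0.
Step 8. [col 3: Y + W ≡ N (mod 10)] column 3: given W=3, N=0, carry-in 1, and digits 0,1,2,3,5,7,8 already taken and all letters distinct, Y+W≡N (mod 10) forces Y=6, so Y=6.
Step 9. [col 5: R + C ≡ E (mod 10)] column 5 reads R+C+carry(1)=E with R=8, C=5; with digits 0,1,2,3,5,6,7,8 already taken and all letters distinct, the only value for E is 4. So E=4.

Answer: B=1, C=5, E=4, G=7, N=0, R=8, T=2, W=3, Y=6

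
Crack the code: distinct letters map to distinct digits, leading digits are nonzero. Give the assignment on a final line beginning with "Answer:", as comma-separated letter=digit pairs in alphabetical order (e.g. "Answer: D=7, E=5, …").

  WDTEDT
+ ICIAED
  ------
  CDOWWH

Step 1. [col 1: T + D ≡ H (mod 10)] several values work for H in column 1 (T + D ≡ H (mod 10), carry-in 0); try H=8. So H=8.
Step 2. [col 1: T + D ≡ H (mod 10)] column 1 (T + D ≡ H (mod 10), carry-in 0) doesn't pin D yet; pick D=5 and continue. So D=5.
Step 3. [col 1: T + D ≡ H (mod 10)] in column 1 we have T+D≡H with carry-in 0; given D=5, H=8 and digits 5,8 already taken and all letters distinct, that pins T to 3, so T=3.
Step 4. [col 2: D + E ≡ W (mod 10)] column 2 (D + E ≡ W (mod 10), carry-in 0) doesn't pin W yet; pick W=2 and continue ⇒ W=2.
Step 5. [col 2: D + E ≡ W (mod 10)] in column 2 we have D+E≡W with carry-in 0; given D=5, W=2 and digits 2,3,5,8 already taken and all letters distinct, that pins E to 7. So E=7.
Step 6. [col 3: E + A ≡ W (mod 10)] column 3 reads E+A+carry(1)=W with E=7, W=2; with digits 2,3,5,7,8 already taken and all letters distinct, the only value for A is 4 ⇒ A=4.
Step 7. [col 4: T + I ≡ O (mod 10)] from column 4 (T=3, carry-in 1, digits 2,3,4,5,7,8 already taken and all letters distinct): I must equal 6, so I=6.
Step 8. [col 4: T + I ≡ O (mod 10)] from column 4 (T=3, I=6, carry-in 1, digits 2,3,4,5,6,7,8 already taken and all letters distinct): O must equal 0 ⇒ O=0.
Step 9. [col 5: D + C ≡ D (mod 10)] column 5 reads D+C+carry(1)=D with D=5; with digits 0,2,3,4,5,6,7,8 already taken and all letters distinct, the only value for C is 9. So C=9.

Answer: A=4, C=9, D=5, E=7, H=8, I=6, O=0, T=3, W=2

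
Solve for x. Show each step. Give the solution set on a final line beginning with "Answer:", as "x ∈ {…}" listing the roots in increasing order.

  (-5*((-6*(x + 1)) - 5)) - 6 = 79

Step 1. [(-5*((-6*(x + 1)) - 5)) - 6 = 79] add 6: x sits inside (… - 6) ⇒ sub: -5*((-6*(x + 1)) - 5) = 85.
Step 2. [-5*((-6*(x + 1)) - 5) = 85] leading coefficient -5: divide by -5. So div: (-6*(x + 1)) - 5 = -17.
Step 3. [(-6*(x + 1)) - 5 = -17] 5 comes off first (add 5), so sub: -6*(x + 1) = -12.
Step 4. [-6*(x + 1) = -12] -6·(inner) — divide through by -6 ⇒ div: x + 1 = 2.
Step 5. [x + 1 = 2] subtract 1: x sits inside (… + 1) ⇒ sub: x = 1.

Answer: x ∈ {1}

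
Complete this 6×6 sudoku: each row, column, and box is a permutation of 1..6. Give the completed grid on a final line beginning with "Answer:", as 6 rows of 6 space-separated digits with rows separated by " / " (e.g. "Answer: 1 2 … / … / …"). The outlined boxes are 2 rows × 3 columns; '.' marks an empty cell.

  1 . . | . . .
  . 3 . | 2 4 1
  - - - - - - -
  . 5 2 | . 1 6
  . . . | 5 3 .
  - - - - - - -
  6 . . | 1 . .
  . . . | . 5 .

Step 1. [r6c1∈{2,3,4}] col 1 places 2 nowhere but r6c1 ⇒ r6c1=2.
Step 2. [r5c2∈{4}] r5c2's peers cover all but 4, so r5c2=4.
Step 3. [r2c3∈{5,6}] row 2 places 6 nowhere but r2c3, so r2c3=6.
Step 4. [r3c4∈{4}] only 4 remains possible at r3c4. So r3c4=4.
Step 5. [r6c2∈{1}] r6c2's peers cover all but 1, so r6c2=1.
Step 6. [r6c3∈{3}] r6c3 has the single candidate 3, so r6c3=3.
Step 7. [r1c3∈{4,5}] r1c3 is the only open cell in row 1 admitting 4 ⇒ r1c3=4.
Step 8. [r5c6∈{2,3}] across row 5, 3 lands solely at r5c6. So r5c6=3.
Step 9. [r1c4∈{3,6}] r1c4 is the only open cell in row 1 admitting 3 ⇒ r1c4=3.
Step 10. [r4c1∈{4}] only 4 remains possible at r4c1 ⇒ r4c1=4.
Step 11. [r4c3∈{1}] r4c3 is down to just 1 ⇒ r4c3=1.
Step 12. [r1c6∈{5}] nothing but 5 survives at r1c6. So r1c6=5.
Step 13. [r6c6∈{4}] r6c6 has the single candidate 4, so r6c6=4.
Step 14. [r1c5∈{6}] nothing but 6 survives at r1c5 ⇒ r1c5=6.
Step 15. [r4c6∈{2}] r4c6 is down to just 2, so r4c6=2.
Step 16. [r1c2∈{2}] r1c2 has the single candidate 2, so r1c2=2.
Step 17. [r5c5∈{2}] r5c5 has the single candidate 2. So r5c5=2.
Step 18. [r5c3∈{5}] nothing but 5 survives at r5c3. So r5c3=5.
Step 19. [r6c4∈{6}] only 6 remains possible at r6c4. So r6c4=6.
Step 20. [r4c2∈{6}] r4c2 is down to just 6. So r4c2=6.
Step 21. [r3c1∈{3}] r3c1's peers cover all but 3 ⇒ r3c1=3.
Step 22. [r2c1∈{5}] r2c1 is down to just 5, so r2c1=5.

Answer: 1 2 4 3 6 5 / 5 3 6 2 4 1 / 3 5 2 4 1 6 / 4 6 1 5 3 2 / 6 4 5 1 2 3 / 2 1 3 6 5 4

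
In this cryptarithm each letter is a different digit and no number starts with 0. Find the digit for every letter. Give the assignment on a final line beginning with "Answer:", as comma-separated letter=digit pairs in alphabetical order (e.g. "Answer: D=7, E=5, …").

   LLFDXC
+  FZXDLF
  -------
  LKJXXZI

Step 1. [col 1: C + F ≡ I (mod 10)] column 1 (C + F ≡ I (mod 10), carry-in 0) doesn't pin I yet; pick I=2 and continue, so I=2.
Step 2. [col 1: C + F ≡ I (mod 10)] several values work for C in column 1 (C + F ≡ I (mod 10), carry-in 0); try C=3. So C=3.
Step 3. [L] L is the leading digit of a 7-digit sum of two 6-digit numbers; the final carry is exactly 1 ⇒ L=1.
Step 4. [col 1: C + F ≡ I (mod 10)] column 1 reads C+F+carry(0)=I with C=3, I=2; with digits 1,2,3 already taken and all letters distinct, the only value for F is 9 ⇒ F=9.
Step 5. [col 2: X + L ≡ Z (mod 10)] several values work for Z in column 2 (X + L ≡ Z (mod 10), carry-in 1); try Z=6 ⇒ Z=6.
Step 6. [col 2: X + L ≡ Z (mod 10)] column 2 reads X+L+carry(1)=Z with L=1, Z=6; with digits 1,2,3,6,9 already taken and all letters distinct, the only value for X is 4 ⇒ X=4.
Step 7. [col 3: D + D ≡ X (mod 10)] from column 3 (X=4, carry-in 0, digits 1,2,3,4,6,9 already taken and all letters distinct): D must equal 7 ⇒ D=7.
Step 8. [col 5: L + Z ≡ J (mod 10)] column 5: given L=1, Z=6, carry-in 1, and digits 1,2,3,4,6,7,9 already taken and all letters distinct, L+Z≡J (mod 10) forces J=8 ⇒ J=8.
Step 9. [col 6: L + F ≡ K (mod 10)] in column 6 we have L+F≡K with carry-in 0; given L=1, F=9 and digits 1,2,3,4,6,7,8,9 already taken and all letters distinct, that pins K to 0. So K=0.

Answer: C=3, D=7, F=9, I=2, J=8, K=0, L=1, X=4, Z=6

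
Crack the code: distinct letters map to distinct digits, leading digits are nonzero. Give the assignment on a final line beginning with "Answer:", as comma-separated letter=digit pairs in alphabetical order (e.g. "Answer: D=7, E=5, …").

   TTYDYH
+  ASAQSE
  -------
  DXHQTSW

Step 1. [col 1: H + E ≡ W (mod 10)] several values work for E in column 1 (H + E ≡ W (mod 10), carry-in 0); try E=4. So E=4.
Step 2. [col 1: H + E ≡ W (mod 10)] no forcing yet in column 1 (carry-in 0); W=2 is free and consistent — try it, so W=2.
Step 3. [col 1: H + E ≡ W (mod 10)] from column 1 (E=4, W=2, carry-in 0, digits 2,4 already taken and all letters distinct): H must equal 8 ⇒ H=8.
Step 4. [col 2: Y + S ≡ S (mod 10)] column 2: given nothing yet, carry-in 1, and digits 2,4,8 already taken and all letters distinct, Y+S≡S (mod 10) forces Y=9. So Y=9.
Step 5. [D] D is the leading digit of a 7-digit sum of two 6-digit numbers; the final carry is exactly 1, so D=1.
Step 6. [col 2: Y + S ≡ S (mod 10)] S=0 is one option consistent with column 2 (Y + S ≡ S (mod 10), carry-in 1) — take it. So S=0.
Step 7. [col 3: D + Q ≡ T (mod 10)] T=7 is one option consistent with column 3 (D + Q ≡ T (mod 10), carry-in 1) — take it ⇒ T=7.
Step 8. [col 3: D + Q ≡ T (mod 10)] from column 3 (D=1, T=7, carry-in 1, digits 0,1,2,4,7,8,9 already taken and all letters distinct): Q must equal 5 ⇒ Q=5.
Step 9. [col 4: Y + A ≡ Q (mod 10)] from column 4 (Y=9, Q=5, carry-in 0, digits 0,1,2,4,5,7,8,9 already taken and all letters distinct): A must equal 6, so A=6.
Step 10. [col 6: T + A ≡ X (mod 10)] column 6: given T=7, A=6, carry-in 0, and digits 0,1,2,4,5,6,7,8,9 already taken and all letters distinct, T+A≡X (mod 10) forces X=3. So X=3.

Answer: A=6, D=1, E=4, H=8, Q=5, S=0, T=7, W=2, X=3, Y=9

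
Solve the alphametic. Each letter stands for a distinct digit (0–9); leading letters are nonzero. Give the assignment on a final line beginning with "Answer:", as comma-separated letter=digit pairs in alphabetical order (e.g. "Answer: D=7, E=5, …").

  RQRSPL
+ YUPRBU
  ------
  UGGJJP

Step 1. [col 1: L + U ≡ P (mod 10)] column 1 (L + U ≡ P (mod 10), carry-in 0) doesn't pin U yet; pick U=8 and continue. So U=8.
Step 2. [col 1: L + U ≡ P (mod 10)] several values work for L in column 1 (L + U ≡ P (mod 10), carry-in 0); try L=9. So L=9.
Step 3. [col 1: L + U ≡ P (mod 10)] column 1 reads L+U+carry(0)=P with L=9, U=8; with digits 8,9 already taken and all letters distinct, the only value for P is 7. So P=7.
Step 4. [col 2: P + B ≡ J (mod 10)] several values work for J in column 2 (P + B ≡ J (mod 10), carry-in 1); try J=0, so J=0.
Step 5. [col 2: P + B ≡ J (mod 10)] in column 2 we have P+B≡J with carry-in 1; given P=7, J=0 and digits 0,7,8,9 already taken and all letters distinct, that pins B to 2 ⇒ B=2.
Step 6. [col 3: S + R ≡ J (mod 10)] R=6 is one option consistent with column 3 (S + R ≡ J (mod 10), carry-in 1) — take it ⇒ R=6.
Step 7. [col 3: S + R ≡ J (mod 10)] column 3: given R=6, J=0, carry-in 1, and digits 0,2,6,7,8,9 already taken and all letters distinct, S+R≡J (mod 10) forces S=3 ⇒ S=3.
Step 8. [col 4: R + P ≡ G (mod 10)] in column 4 we have R+P≡G with carry-in 1; given R=6, P=7 and digits 0,2,3,6,7,8,9 already taken and all letters distinct, that pins G to 4 ⇒ G=4.
Step 9. [col 5: Q + U ≡ G (mod 10)] in column 5 we have Q+U≡G with carry-in 1; given U=8, G=4 and digits 0,2,3,4,6,7,8,9 already taken and all letters distinct, that pins Q to 5. So Q=5.
Step 10. [col 6: R + Y ≡ U (mod 10)] in column 6 we have R+Y≡U with carry-in 1; given R=6, U=8 and digits 0,2,3,4,5,6,7,8,9 already taken and all letters distinct, that pins Y to 1. So Y=1.

Answer: B=2, G=4, J=0, L=9, P=7, Q=5, R=6, S=3, U=8, Y=1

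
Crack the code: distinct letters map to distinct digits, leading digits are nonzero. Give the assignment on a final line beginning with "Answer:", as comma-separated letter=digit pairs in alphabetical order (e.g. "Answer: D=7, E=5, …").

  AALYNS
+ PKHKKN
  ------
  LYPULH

Step 1. [col 1: S + N ≡ H (mod 10)] column 1 (S + N ≡ H (mod 10), carry-in 0) doesn't pin H yet; pick H=6 and continue, so H=6.
Step 2. [col 1: S + N ≡ H (mod 10)] several values work for S in column 1 (S + N ≡ H (mod 10), carry-in 0); try S=4, so S=4.
Step 3. [col 1: S + N ≡ H (mod 10)] in column 1 we have S+N≡H with carry-in 0; given S=4, H=6 and digits 4,6 already taken and all letters distinct, that pins N to 2, so N=2.
Step 4. [col 2: N + K ≡ L (mod 10)] no forcing yet in column 2 (carry-in 0); L=9 is free and consistent — try it, so L=9.
Step 5. [col 2: N + K ≡ L (mod 10)] from column 2 (N=2, L=9, carry-in 0, digits 2,4,6,9 already taken and all letters distinct): K must equal 7, so K=7.
Step 6. [col 3: Y + K ≡ U (mod 10)] no forcing yet in column 3 (carry-in 0); Y=1 is free and consistent — try it, so Y=1.
Step 7. [col 3: Y + K ≡ U (mod 10)] column 3: given Y=1, K=7, carry-in 0, and digits 1,2,4,6,7,9 already taken and all letters distinct, Y+K≡U (mod 10) forces U=8 ⇒ U=8.
Step 8. [col 4: L + H ≡ P (mod 10)] in column 4 we have L+H≡P with carry-in 0; given L=9, H=6 and digits 1,2,4,6,7,8,9 already taken and all letters distinct, that pins P to 5 ⇒ P=5.
Step 9. [col 5: A + K ≡ Y (mod 10)] in column 5 we have A+K≡Y with carry-in 1; given K=7, Y=1 and digits 1,2,4,5,6,7,8,9 already taken and all letters distinct, that pins A to 3, so A=3.

Answer: A=3, H=6, K=7, L=9, N=2, P=5, S=4, U=8, Y=1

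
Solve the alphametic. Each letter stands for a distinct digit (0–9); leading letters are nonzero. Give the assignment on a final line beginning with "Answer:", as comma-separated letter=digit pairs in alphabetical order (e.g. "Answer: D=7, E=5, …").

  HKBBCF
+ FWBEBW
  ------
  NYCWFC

Step 1. [col 1: F + W ≡ C (mod 10)] no forcing yet in column 1 (carry-in 0); F=2 is free and consistent — try it. So F=2.
Step 2. [col 1: F + W ≡ C (mod 10)] no forcing yet in column 1 (carry-in 0); C=8 is free and consistent — try it. So C=8.
Step 3. [col 1: F + W ≡ C (mod 10)] column 1 reads F+W+carry(0)=C with F=2, C=8; with digits 2,8 already taken and all letters distinct, the only value for W is 6, so W=6.
Step 4. [col 2: C + B ≡ F (mod 10)] column 2: given C=8, F=2, carry-in 0, and digits 2,6,8 already taken and all letters distinct, C+B≡F (mod 10) forces B=4 ⇒ B=4.
Step 5. [col 3: B + E ≡ W (mod 10)] column 3: given B=4, W=6, carry-in 1, and digits 2,4,6,8 already taken and all letters distinct, B+E≡W (mod 10) forces E=1. So E=1.
Step 6. [col 5: K + W ≡ Y (mod 10)] no forcing yet in column 5 (carry-in 0); K=3 is free and consistent — try it ⇒ K=3.
Step 7. [col 5: K + W ≡ Y (mod 10)] in column 5 we have K+W≡Y with carry-in 0; given K=3, W=6 and digits 1,2,3,4,6,8 already taken and all letters distinct, that pins Y to 9. So Y=9.
Step 8. [col 6: H + F ≡ N (mod 10)] from column 6 (F=2, carry-in 0, digits 1,2,3,4,6,8,9 already taken and all letters distinct): N must equal 7 ⇒ N=7.
Step 9. [col 6: H + F ≡ N (mod 10)] in column 6 we have H+F≡N with carry-in 0; given F=2, N=7 and digits 1,2,3,4,6,7,8,9 already taken and all letters distinct, that pins H to 5. So H=5.

Answer: B=4, C=8, E=1, F=2, H=5, K=3, N=7, W=6, Y=9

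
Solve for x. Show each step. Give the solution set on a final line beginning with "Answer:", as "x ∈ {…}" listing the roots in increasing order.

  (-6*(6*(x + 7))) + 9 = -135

Step 1. [(-6*(6*(x + 7))) + 9 = -135] the outer +9 inverts by subtracting 9. So sub: -6*(6*(x + 7)) = -144.
Step 2. [-6*(6*(x + 7)) = -144] -6 out front; divide by -6. So div: 6*(x + 7) = 24.
Step 3. [6*(x + 7) = 24] LHS = 6·(…); ÷6 both sides ⇒ div: x + 7 = 4.
Step 4. [x + 7 = 4] peel the +7: subtract 7 from each side, so sub: x = -3.

Answer: x ∈ {-3}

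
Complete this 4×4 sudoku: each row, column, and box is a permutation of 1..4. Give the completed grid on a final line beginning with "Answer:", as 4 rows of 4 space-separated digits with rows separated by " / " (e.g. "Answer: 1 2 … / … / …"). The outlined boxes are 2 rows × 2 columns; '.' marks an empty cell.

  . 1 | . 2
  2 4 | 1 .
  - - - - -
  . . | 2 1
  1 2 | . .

Step 1. [r2c4∈{3}] r2c4 has the single candidate 3, so r2c4=3.
Step 2. [r3c1∈{3,4}] 4 has one home in row 3: r3c1 ⇒ r3c1=4.
Step 3. [r4c4∈{4}] r4c4's peers cover all but 4 ⇒ r4c4=4.
Step 4. [r1c1∈{3}] nothing but 3 survives at r1c1 ⇒ r1c1=3.
Step 5. [r3c2∈{3}] r3c2 is down to just 3, so r3c2=3.
Step 6. [r4c3∈{3}] r4c3 is down to just 3, so r4c3=3.
Step 7. [r1c3∈{4}] nothing but 4 survives at r1c3 ⇒ r1c3=4.

Answer: 3 1 4 2 / 2 4 1 3 / 4 3 2 1 / 1 2 3 4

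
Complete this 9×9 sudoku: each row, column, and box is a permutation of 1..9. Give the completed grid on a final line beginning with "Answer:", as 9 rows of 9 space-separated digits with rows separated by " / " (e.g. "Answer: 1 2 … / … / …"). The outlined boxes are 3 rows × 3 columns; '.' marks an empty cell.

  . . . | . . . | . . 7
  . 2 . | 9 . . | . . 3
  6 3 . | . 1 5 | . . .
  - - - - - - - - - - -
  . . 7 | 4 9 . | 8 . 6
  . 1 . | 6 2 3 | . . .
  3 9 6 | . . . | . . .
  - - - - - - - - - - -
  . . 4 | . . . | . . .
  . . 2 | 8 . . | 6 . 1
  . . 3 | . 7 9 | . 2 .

Step 1. [r4c2∈{5}] r4c2 has the single candidate 5, so r4c2=5.
Step 2. [r2c1∈{1,4,5,7,8}] 7 has one home in box 1: r2c1, so r2c1=7.
Step 3. [r7c7∈{3,5,7,9}] across col 7, 3 lands solely at r7c7, so r7c7=3.
Step 4. [r1c2∈{4,8}] col 2 places 4 nowhere but r1c2 ⇒ r1c2=4.
Step 5. [r6c6∈{1,7,8}] col 6 places 7 nowhere but r6c6 ⇒ r6c6=7.
Step 6. [r5c1∈{4,8}] col 1 places 4 nowhere but r5c1 ⇒ r5c1=4.
Step 7. [r8c5∈{3,4,5}] across row 8, 3 lands solely at r8c5 ⇒ r8c5=3.
Step 8. [r2c5∈{4,6,8}] r2c5 is the only open cell in col 5 admitting 4, so r2c5=4.
Step 9. [r5c3∈{8}] r5c3 is down to just 8. So r5c3=8.
Step 10. [r1c1∈{1,5,8,9}] across box 1, 8 lands solely at r1c1, so r1c1=8.
Step 11. [r1c5∈{6}] only 6 remains possible at r1c5, so r1c5=6.
Step 12. [r7c5∈{5}] r7c5's peers cover all but 5, so r7c5=5.
Step 13. [r3c3∈{9}] r3c3 is down to just 9 ⇒ r3c3=9.
Step 14. [r6c4∈{1,5}] r6c4 is the only open cell in col 4 admitting 5, so r6c4=5.
Step 15. [r1c6∈{2}] nothing but 2 survives at r1c6. So r1c6=2.
Step 16. [r5c7∈{5,7,9}] r5c7 is the only open cell in col 7 admitting 7, so r5c7=7.
Step 17. [r9c4∈{1}] only 1 remains possible at r9c4 ⇒ r9c4=1.
Step 18. [r1c7∈{1,5,9}] 9 has one home in col 7: r1c7, so r1c7=9.
Step 19. [r2c8∈{1,5,6,8}] 6 has one home in row 2: r2c8. So r2c8=6.
Step 20. [r9c1∈{5}] r9c1's peers cover all but 5. So r9c1=5.
Step 21. [r8c8∈{4,5,7,9}] across row 8, 5 lands solely at r8c8. So r8c8=5.
Step 22. [r1c8∈{1}] r1c8's peers cover all but 1. So r1c8=1.
Step 23. [r7c8∈{7,8,9}] 7 has one home in col 8: r7c8, so r7c8=7.
Step 24. [r7c9∈{8,9}] across box 9, 9 lands solely at r7c9 ⇒ r7c9=9.
Step 25. [r6c8∈{4}] r6c8 is down to just 4. So r6c8=4.
Step 26. [r9c9∈{4,8}] r9c9 is the only open cell in box 9 admitting 8, so r9c9=8.
Step 27. [r6c9∈{2}] r6c9 has the single candidate 2, so r6c9=2.
Step 28. [r7c6∈{6}] r7c6 has the single candidate 6. So r7c6=6.
Step 29. [r2c3∈{1,5}] in row 2, 1 fits only at r2c3 ⇒ r2c3=1.
Step 30. [r3c7∈{2,4}] row 3 places 2 nowhere but r3c7 ⇒ r3c7=2.
Step 31. [r6c7∈{1}] only 1 remains possible at r6c7. So r6c7=1.
Step 32. [r4c6∈{1}] r4c6 has the single candidate 1. So r4c6=1.
Step 33. [r9c2∈{6}] r9c2's peers cover all but 6 ⇒ r9c2=6.
Step 34. [r3c8∈{8}] only 8 remains possible at r3c8, so r3c8=8.
Step 35. [r2c7∈{5}] r2c7's peers cover all but 5. So r2c7=5.
Step 36. [r7c1∈{1}] r7c1 has the single candidate 1, so r7c1=1.
Step 37. [r4c1∈{2}] nothing but 2 survives at r4c1. So r4c1=2.
Step 38. [r2c6∈{8}] only 8 remains possible at r2c6. So r2c6=8.
Step 39. [r5c8∈{9}] only 9 remains possible at r5c8, so r5c8=9.
Step 40. [r7c4∈{2}] nothing but 2 survives at r7c4, so r7c4=2.
Step 41. [r1c4∈{3}] r1c4 is down to just 3 ⇒ r1c4=3.
Step 42. [r8c6∈{4}] r8c6 is down to just 4, so r8c6=4.
Step 43. [r8c1∈{9}] r8c1's peers cover all but 9, so r8c1=9.
Step 44. [r4c8∈{3}] r4c8 is down to just 3 ⇒ r4c8=3.
Step 45. [r1c3∈{5}] r1c3 is down to just 5. So r1c3=5.
Step 46. [r3c9∈{4}] r3c9's peers cover all but 4. So r3c9=4.
Step 47. [r9c7∈{4}] nothing but 4 survives at r9c7. So r9c7=4.
Step 48. [r7c2∈{8}] only 8 remains possible at r7c2, so r7c2=8.
Step 49. [r8c2∈{7}] nothing but 7 survives at r8c2, so r8c2=7.
Step 50. [r5c9∈{5}] only 5 remains possible at r5c9 ⇒ r5c9=5.
Step 51. [r6c5∈{8}] only 8 remains possible at r6c5 ⇒ r6c5=8.
Step 52. [r3c4∈{7}] nothing but 7 survives at r3c4, so r3c4=7.

Answer: 8 4 5 3 6 2 9 1 7 / 7 2 1 9 4 8 5 6 3 / 6 3 9 7 1 5 2 8 4 / 2 5 7 4 9 1 8 3 6 / 4 1 8 6 2 3 7 9 5 / 3 9 6 5 8 7 1 4 2 / 1 8 4 2 5 6 3 7 9 / 9 7 2 8 3 4 6 5 1 / 5 6 3 1 7 9 4 2 8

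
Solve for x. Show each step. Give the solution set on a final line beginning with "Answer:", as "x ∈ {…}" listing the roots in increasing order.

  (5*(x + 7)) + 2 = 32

Step 1. [(5*(x + 7)) + 2 = 32] +2 is outermost — subtract 2 both sides. So sub: 5*(x + 7) = 30.
Step 2. [5*(x + 7) = 30] leading coefficient 5: divide by 5 ⇒ div: x + 7 = 6.
Step 3. [x + 7 = 6] peel the +7: subtract 7 from each side, so sub: x = -1.

Answer: x ∈ {-1}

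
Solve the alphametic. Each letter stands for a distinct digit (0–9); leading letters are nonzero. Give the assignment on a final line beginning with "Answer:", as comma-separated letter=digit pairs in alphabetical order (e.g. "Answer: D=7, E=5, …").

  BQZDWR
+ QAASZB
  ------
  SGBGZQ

Step 1. [col 1: R + B ≡ Q (mod 10)] R=7 is one option consistent with column 1 (R + B ≡ Q (mod 10), carry-in 0) — take it, so R=7.
Step 2. [col 1: R + B ≡ Q (mod 10)] several values work for B in column 1 (R + B ≡ Q (mod 10), carry-in 0); try B=4 ⇒ B=4.
Step 3. [col 1: R + B ≡ Q (mod 10)] column 1 reads R+B+carry(0)=Q with R=7, B=4; with digits 4,7 already taken and all letters distinct, the only value for Q is 1. So Q=1.
Step 4. [col 2: W + Z ≡ Z (mod 10)] in column 2 we have W+Z≡Z with carry-in 1; given nothing yet and digits 1,4,7 already taken and all letters distinct, that pins W to 9 ⇒ W=9.
Step 5. [col 2: W + Z ≡ Z (mod 10)] several values work for Z in column 2 (W + Z ≡ Z (mod 10), carry-in 1); try Z=5, so Z=5.
Step 6. [col 3: D + S ≡ G (mod 10)] column 3 (D + S ≡ G (mod 10), carry-in 1) doesn't pin S yet; pick S=6 and continue, so S=6.
Step 7. [col 3: D + S ≡ G (mod 10)] column 3 reads D+S+carry(1)=G with S=6; with digits 1,4,5,6,7,9 already taken and all letters distinct, the only value for D is 3. So D=3.
Step 8. [col 3: D + S ≡ G (mod 10)] column 3: given D=3, S=6, carry-in 1, and digits 1,3,4,5,6,7,9 already taken and all letters distinct, D+S≡G (mod 10) forces G=0, so G=0.
Step 9. [col 4: Z + A ≡ B (mod 10)] in column 4 we have Z+A≡B with carry-in 1; given Z=5, B=4 and digits 0,1,3,4,5,6,7,9 already taken and all letters distinct, that pins A to 8, so A=8.

Answer: A=8, B=4, D=3, G=0, Q=1, R=7, S=6, W=9, Z=5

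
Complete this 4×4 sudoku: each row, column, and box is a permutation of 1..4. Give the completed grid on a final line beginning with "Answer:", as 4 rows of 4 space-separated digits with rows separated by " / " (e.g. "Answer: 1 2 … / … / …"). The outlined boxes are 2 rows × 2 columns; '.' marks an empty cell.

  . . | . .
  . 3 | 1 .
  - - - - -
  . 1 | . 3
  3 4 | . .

Step 1. [r1c2∈{2}] r1c2 is down to just 2, so r1c2=2.
Step 2. [r1c4∈{4}] r1c4's peers cover all but 4, so r1c4=4.
Step 3. [r4c3∈{2}] nothing but 2 survives at r4c3. So r4c3=2.
Step 4. [r3c1∈{2}] r3c1's peers cover all but 2 ⇒ r3c1=2.
Step 5. [r1c1∈{1}] nothing but 1 survives at r1c1. So r1c1=1.
Step 6. [r2c4∈{2}] r2c4 is down to just 2 ⇒ r2c4=2.
Step 7. [r4c4∈{1}] only 1 remains possible at r4c4. So r4c4=1.
Step 8. [r2c1∈{4}] r2c1 has the single candidate 4. So r2c1=4.
Step 9. [r3c3∈{4}] r3c3's peers cover all but 4, so r3c3=4.
Step 10. [r1c3∈{3}] r1c3 has the single candidate 3, so r1c3=3.

Answer: 1 2 3 4 / 4 3 1 2 / 2 1 4 3 / 3 4 2 1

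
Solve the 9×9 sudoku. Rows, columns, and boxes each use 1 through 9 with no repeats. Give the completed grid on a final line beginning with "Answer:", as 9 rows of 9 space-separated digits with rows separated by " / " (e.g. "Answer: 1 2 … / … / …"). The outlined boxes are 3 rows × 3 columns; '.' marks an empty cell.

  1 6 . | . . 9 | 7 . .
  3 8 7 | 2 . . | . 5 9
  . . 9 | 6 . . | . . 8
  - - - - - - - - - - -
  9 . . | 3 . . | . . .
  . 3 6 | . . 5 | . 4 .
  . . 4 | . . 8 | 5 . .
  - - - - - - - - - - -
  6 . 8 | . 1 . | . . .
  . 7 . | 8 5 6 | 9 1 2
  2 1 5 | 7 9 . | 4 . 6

Step 1. [r2c5∈{4}] r2c5 has the single candidate 4 ⇒ r2c5=4.
Step 2. [r6c8∈{2,3,6,7,9}] 9 has one home in col 8: r6c8. So r6c8=9.
Step 3. [r7c7∈{3}] r7c7 has the single candidate 3, so r7c7=3.
Step 4. [r4c8∈{2,6,7,8}] across col 8, 6 lands solely at r4c8. So r4c8=6.
Step 5. [r4c6∈{1,2,4,7}] row 4 places 4 nowhere but r4c6 ⇒ r4c6=4.
Step 6. [r6c2∈{2}] only 2 remains possible at r6c2, so r6c2=2.
Step 7. [r6c9∈{1,3,7}] in row 6, 3 fits only at r6c9 ⇒ r6c9=3.
Step 8. [r3c6∈{1,3,7}] 7 has one home in col 6: r3c6. So r3c6=7.
Step 9. [r3c7∈{1,2}] 1 has one home in row 3: r3c7 ⇒ r3c7=1.
Step 10. [r4c7∈{2,8}] 8 has one home in row 4: r4c7, so r4c7=8.
Step 11. [r3c5∈{3}] r3c5 has the single candidate 3. So r3c5=3.
Step 12. [r3c1∈{4,5}] 5 has one home in col 1: r3c1, so r3c1=5.
Step 13. [r6c1∈{7}] r6c1's peers cover all but 7 ⇒ r6c1=7.
Step 14. [r4c5∈{2,7}] 2 has one home in row 4: r4c5 ⇒ r4c5=2.
Step 15. [r4c9∈{1,7}] in row 4, 7 fits only at r4c9, so r4c9=7.
Step 16. [r7c4∈{4}] r7c4's peers cover all but 4, so r7c4=4.
Step 17. [r1c3∈{2}] only 2 remains possible at r1c3 ⇒ r1c3=2.
Step 18. [r6c4∈{1}] r6c4 is down to just 1, so r6c4=1.
Step 19. [r1c8∈{3}] only 3 remains possible at r1c8 ⇒ r1c8=3.
Step 20. [r5c5∈{7}] r5c5 has the single candidate 7 ⇒ r5c5=7.
Step 21. [r3c2∈{4}] r3c2 is down to just 4, so r3c2=4.
Step 22. [r1c9∈{4}] r1c9 is down to just 4. So r1c9=4.
Step 23. [r7c6∈{2}] r7c6 has the single candidate 2 ⇒ r7c6=2.
Step 24. [r7c8∈{7}] r7c8 is down to just 7, so r7c8=7.
Step 25. [r7c9∈{5}] only 5 remains possible at r7c9, so r7c9=5.
Step 26. [r5c4∈{9}] r5c4 is down to just 9 ⇒ r5c4=9.
Step 27. [r8c3∈{3}] r8c3 has the single candidate 3. So r8c3=3.
Step 28. [r1c4∈{5}] r1c4's peers cover all but 5 ⇒ r1c4=5.
Step 29. [r5c1∈{8}] r5c1's peers cover all but 8, so r5c1=8.
Step 30. [r9c8∈{8}] r9c8 has the single candidate 8, so r9c8=8.
Step 31. [r4c3∈{1}] only 1 remains possible at r4c3, so r4c3=1.
Step 32. [r1c5∈{8}] r1c5 has the single candidate 8 ⇒ r1c5=8.
Step 33. [r9c6∈{3}] r9c6's peers cover all but 3, so r9c6=3.
Step 34. [r4c2∈{5}] r4c2 is down to just 5, so r4c2=5.
Step 35. [r2c7∈{6}] nothing but 6 survives at r2c7 ⇒ r2c7=6.
Step 36. [r5c9∈{1}] nothing but 1 survives at r5c9 ⇒ r5c9=1.
Step 37. [r8c1∈{4}] nothing but 4 survives at r8c1. So r8c1=4.
Step 38. [r5c7∈{2}] only 2 remains possible at r5c7. So r5c7=2.
Step 39. [r6c5∈{6}] r6c5 is down to just 6 ⇒ r6c5=6.
Step 40. [r3c8∈{2}] nothing but 2 survives at r3c8. So r3c8=2.
Step 41. [r7c2∈{9}] nothing but 9 survives at r7c2 ⇒ r7c2=9.
Step 42. [r2c6∈{1}] nothing but 1 survives at r2c6, so r2c6=1.

Answer: 1 6 2 5 8 9 7 3 4 / 3 8 7 2 4 1 6 5 9 / 5 4 9 6 3 7 1 2 8 / 9 5 1 3 2 4 8 6 7 / 8 3 6 9 7 5 2 4 1 / 7 2 4 1 6 8 5 9 3 / 6 9 8 4 1 2 3 7 5 / 4 7 3 8 5 6 9 1 2 / 2 1 5 7 9 3 4 8 6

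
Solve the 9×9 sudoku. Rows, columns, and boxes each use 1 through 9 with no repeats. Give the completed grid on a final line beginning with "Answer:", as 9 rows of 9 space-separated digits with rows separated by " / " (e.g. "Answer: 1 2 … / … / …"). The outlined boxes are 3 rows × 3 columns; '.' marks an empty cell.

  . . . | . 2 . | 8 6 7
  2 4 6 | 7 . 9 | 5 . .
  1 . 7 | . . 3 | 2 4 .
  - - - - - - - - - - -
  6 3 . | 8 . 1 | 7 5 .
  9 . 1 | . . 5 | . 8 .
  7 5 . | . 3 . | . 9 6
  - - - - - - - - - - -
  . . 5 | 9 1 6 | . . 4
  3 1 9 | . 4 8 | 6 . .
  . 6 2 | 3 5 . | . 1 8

Step 1. [r7c8∈{2,3,7}] 2 has one home in row 7: r7c8 ⇒ r7c8=2.
Step 2. [r3c2∈{8,9}] 8 has one home in box 1: r3c2 ⇒ r3c2=8.
Step 3. [r6c6∈{2,4}] 2 has one home in col 6: r6c6. So r6c6=2.
Step 4. [r6c4∈{4}] r6c4 has the single candidate 4 ⇒ r6c4=4.
Step 5. [r3c4∈{5,6}] across row 3, 5 lands solely at r3c4 ⇒ r3c4=5.
Step 6. [r4c9∈{2}] r4c9's peers cover all but 2. So r4c9=2.
Step 7. [r5c9∈{3}] r5c9 has the single candidate 3. So r5c9=3.
Step 8. [r5c5∈{6,7}] across row 5, 7 lands solely at r5c5, so r5c5=7.
Step 9. [r9c6∈{7}] only 7 remains possible at r9c6 ⇒ r9c6=7.
Step 10. [r8c4∈{2}] r8c4 has the single candidate 2 ⇒ r8c4=2.
Step 11. [r8c9∈{5}] r8c9's peers cover all but 5 ⇒ r8c9=5.
Step 12. [r4c3∈{4}] r4c3 is down to just 4. So r4c3=4.
Step 13. [r1c3∈{3}] r1c3's peers cover all but 3 ⇒ r1c3=3.
Step 14. [r5c7∈{4}] r5c7's peers cover all but 4, so r5c7=4.
Step 15. [r9c1∈{4}] only 4 remains possible at r9c1. So r9c1=4.
Step 16. [r1c6∈{4}] only 4 remains possible at r1c6, so r1c6=4.
Step 17. [r1c4∈{1}] only 1 remains possible at r1c4 ⇒ r1c4=1.
Step 18. [r2c5∈{8}] only 8 remains possible at r2c5, so r2c5=8.
Step 19. [r9c7∈{9}] nothing but 9 survives at r9c7 ⇒ r9c7=9.
Step 20. [r2c8∈{3}] r2c8 is down to just 3 ⇒ r2c8=3.
Step 21. [r4c5∈{9}] r4c5's peers cover all but 9, so r4c5=9.
Step 22. [r6c3∈{8}] r6c3 has the single candidate 8. So r6c3=8.
Step 23. [r3c9∈{9}] nothing but 9 survives at r3c9, so r3c9=9.
Step 24. [r7c1∈{8}] only 8 remains possible at r7c1 ⇒ r7c1=8.
Step 25. [r8c8∈{7}] only 7 remains possible at r8c8, so r8c8=7.
Step 26. [r5c4∈{6}] r5c4's peers cover all but 6. So r5c4=6.
Step 27. [r1c1∈{5}] r1c1's peers cover all but 5, so r1c1=5.
Step 28. [r6c7∈{1}] only 1 remains possible at r6c7. So r6c7=1.
Step 29. [r5c2∈{2}] r5c2's peers cover all but 2 ⇒ r5c2=2.
Step 30. [r1c2∈{9}] only 9 remains possible at r1c2. So r1c2=9.
Step 31. [r7c2∈{7}] r7c2 has the single candidate 7, so r7c2=7.
Step 32. [r3c5∈{6}] nothing but 6 survives at r3c5, so r3c5=6.
Step 33. [r2c9∈{1}] r2c9 has the single candidate 1 ⇒ r2c9=1.
Step 34. [r7c7∈{3}] only 3 remains possible at r7c7, so r7c7=3.

Answer: 5 9 3 1 2 4 8 6 7 / 2 4 6 7 8 9 5 3 1 / 1 8 7 5 6 3 2 4 9 / 6 3 4 8 9 1 7 5 2 / 9 2 1 6 7 5 4 8 3 / 7 5 8 4 3 2 1 9 6 / 8 7 5 9 1 6 3 2 4 / 3 1 9 2 4 8 6 7 5 / 4 6 2 3 5 7 9 1 8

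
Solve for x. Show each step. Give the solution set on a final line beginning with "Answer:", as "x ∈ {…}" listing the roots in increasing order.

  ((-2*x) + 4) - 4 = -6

Step 1. [((-2*x) + 4) - 4 = -6] peel the -4: add 4 from each side. So sub: (-2*x) + 4 = -2.
Step 2. [(-2*x) + 4 = -2] -2 | LHS and -2 | -2: pull -2 out. So factor: x - 2 = 1.
Step 3. [x - 2 = 1] the outer -2 inverts by adding 2, so sub: x = 3.

Answer: x ∈ {3}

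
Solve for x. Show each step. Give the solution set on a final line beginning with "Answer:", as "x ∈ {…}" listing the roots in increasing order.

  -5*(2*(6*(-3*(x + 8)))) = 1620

Step 1. [-5*(2*(6*(-3*(x + 8)))) = 1620] -5·(inner) — divide through by -5, so div: 2*(6*(-3*(x + 8))) = -324.
Step 2. [2*(6*(-3*(x + 8))) = -324] leading coefficient 2: divide by 2 ⇒ div: 6*(-3*(x + 8)) = -162.
Step 3. [6*(-3*(x + 8)) = -162] 6 out front; divide by 6, so div: -3*(x + 8) = -27.
Step 4. [-3*(x + 8) = -27] -3 out front; divide by -3. So div: x + 8 = 9.
Step 5. [x + 8 = 9] peel the +8: subtract 8 from each side ⇒ sub: x = 1.

Answer: x ∈ {1}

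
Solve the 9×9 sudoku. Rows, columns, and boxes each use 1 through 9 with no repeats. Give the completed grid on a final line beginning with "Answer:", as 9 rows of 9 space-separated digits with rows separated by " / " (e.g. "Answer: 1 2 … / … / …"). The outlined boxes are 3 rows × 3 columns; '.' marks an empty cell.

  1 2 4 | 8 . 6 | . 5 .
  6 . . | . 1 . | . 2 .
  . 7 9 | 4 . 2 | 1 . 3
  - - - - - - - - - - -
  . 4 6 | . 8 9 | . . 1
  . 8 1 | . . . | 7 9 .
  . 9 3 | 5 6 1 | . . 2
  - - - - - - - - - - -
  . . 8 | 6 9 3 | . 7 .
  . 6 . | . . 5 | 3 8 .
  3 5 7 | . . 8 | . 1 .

Step 1. [r9c4∈{2}] r9c4 is down to just 2 ⇒ r9c4=2.
Step 2. [r4c1∈{2,5,7}] 2 has one home in row 4: r4c1. So r4c1=2.
Step 3. [r9c5∈{4}] r9c5 is down to just 4, so r9c5=4.
Step 4. [r1c7∈{9}] nothing but 9 survives at r1c7. So r1c7=9.
Step 5. [r7c1∈{4}] nothing but 4 survives at r7c1, so r7c1=4.
Step 6. [r2c6∈{7}] nothing but 7 survives at r2c6, so r2c6=7.
Step 7. [r8c9∈{4,9}] in row 8, 4 fits only at r8c9 ⇒ r8c9=4.
Step 8. [r5c4∈{3}] nothing but 3 survives at r5c4, so r5c4=3.
Step 9. [r5c9∈{5,6}] across row 5, 6 lands solely at r5c9 ⇒ r5c9=6.
Step 10. [r2c7∈{4,8}] r2c7 is the only open cell in row 2 admitting 4, so r2c7=4.
Step 11. [r7c9∈{5}] r7c9's peers cover all but 5, so r7c9=5.
Step 12. [r4c4∈{7}] only 7 remains possible at r4c4, so r4c4=7.
Step 13. [r3c5∈{5}] r3c5's peers cover all but 5, so r3c5=5.
Step 14. [r3c8∈{6}] r3c8 has the single candidate 6, so r3c8=6.
Step 15. [r2c2∈{3}] nothing but 3 survives at r2c2 ⇒ r2c2=3.
Step 16. [r1c5∈{3}] r1c5 has the single candidate 3 ⇒ r1c5=3.
Step 17. [r6c8∈{4}] r6c8 has the single candidate 4, so r6c8=4.
Step 18. [r7c7∈{2}] nothing but 2 survives at r7c7, so r7c7=2.
Step 19. [r1c9∈{7}] only 7 remains possible at r1c9, so r1c9=7.
Step 20. [r4c8∈{3}] only 3 remains possible at r4c8. So r4c8=3.
Step 21. [r3c1∈{8}] r3c1 has the single candidate 8 ⇒ r3c1=8.
Step 22. [r5c5∈{2}] r5c5's peers cover all but 2. So r5c5=2.
Step 23. [r9c7∈{6}] nothing but 6 survives at r9c7, so r9c7=6.
Step 24. [r5c1∈{5}] r5c1's peers cover all but 5 ⇒ r5c1=5.
Step 25. [r8c5∈{7}] r8c5 has the single candidate 7. So r8c5=7.
Step 26. [r9c9∈{9}] r9c9 has the single candidate 9. So r9c9=9.
Step 27. [r8c4∈{1}] nothing but 1 survives at r8c4 ⇒ r8c4=1.
Step 28. [r6c1∈{7}] only 7 remains possible at r6c1, so r6c1=7.
Step 29. [r2c9∈{8}] r2c9 has the single candidate 8 ⇒ r2c9=8.
Step 30. [r8c3∈{2}] nothing but 2 survives at r8c3 ⇒ r8c3=2.
Step 31. [r7c2∈{1}] r7c2 is down to just 1. So r7c2=1.
Step 32. [r5c6∈{4}] only 4 remains possible at r5c6 ⇒ r5c6=4.
Step 33. [r2c3∈{5}] only 5 remains possible at r2c3. So r2c3=5.
Step 34. [r4c7∈{5}] nothing but 5 survives at r4c7, so r4c7=5.
Step 35. [r8c1∈{9}] r8c1 is down to just 9 ⇒ r8c1=9.
Step 36. [r6c7∈{8}] nothing but 8 survives at r6c7. So r6c7=8.
Step 37. [r2c4∈{9}] nothing but 9 survives at r2c4 ⇒ r2c4=9.

Answer: 1 2 4 8 3 6 9 5 7 / 6 3 5 9 1 7 4 2 8 / 8 7 9 4 5 2 1 6 3 / 2 4 6 7 8 9 5 3 1 / 5 8 1 3 2 4 7 9 6 / 7 9 3 5 6 1 8 4 2 / 4 1 8 6 9 3 2 7 5 / 9 6 2 1 7 5 3 8 4 / 3 5 7 2 4 8 6 1 9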